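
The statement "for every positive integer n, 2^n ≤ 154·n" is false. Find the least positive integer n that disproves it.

n = 11

Check each positive integer n in order until 2^n > 154·n.
The first 10 eligible values, up to n = 10, all satisfy the conclusion.
n = 11: 2^n = 2048 and 154·n = 1694, so 2048 > 1694.
So n = 11 is the smallest counterexample.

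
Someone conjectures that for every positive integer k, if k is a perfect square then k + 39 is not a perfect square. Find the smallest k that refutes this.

We need the least positive integer k for which k is a perfect square but k + 39 is a perfect square.
k = 1: 1 + 39 = 40, not a perfect square.
k = 4: 4 + 39 = 43, not a perfect square.
k = 9: 9 + 39 = 48, not a perfect square.
k = 16: 16 + 39 = 55, not a perfect square.
k = 25: 25 = 5² and 25 + 39 = 64 = 8².
So k = 25 is the smallest counterexample.

k = 25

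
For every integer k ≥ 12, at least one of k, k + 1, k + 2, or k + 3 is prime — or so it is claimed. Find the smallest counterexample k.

k = 24

We need the least integer k ≥ 12 for which k, k + 1, k + 2, k + 3 are all composite.
The first 12 eligible values, up to k = 23, all satisfy the conclusion.
k = 24: 24 = 2 × 12; 25 = 5 × 5; 26 = 2 × 13; 27 = 3 × 9 — all composite.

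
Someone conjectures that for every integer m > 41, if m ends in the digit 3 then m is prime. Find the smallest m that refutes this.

m = 63

For m = 43, 53 the conclusion holds.
m = 63: 63 ends in 3; 63 = 3 × 21, composite.
Thus m = 63 disproves the claim, and no smaller m works.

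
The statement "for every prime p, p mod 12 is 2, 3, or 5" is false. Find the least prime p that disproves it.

Check each prime p in order until the claim fails.
p = 2: 2 mod 12 = 2.
p = 3: 3 mod 12 = 3.
p = 5: 5 mod 12 = 5.
p = 7: 7 mod 12 = 7 — not in {2, 3, 5}.

p = 7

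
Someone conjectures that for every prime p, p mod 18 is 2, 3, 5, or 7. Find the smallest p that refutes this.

p = 11

The first 4 eligible values, up to p = 7, all satisfy the conclusion.
p = 11: 11 mod 18 = 11 — not in {2, 3, 5, 7}.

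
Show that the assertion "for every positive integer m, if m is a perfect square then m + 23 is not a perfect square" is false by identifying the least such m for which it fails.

The first 10 eligible values, up to m = 100, all satisfy the conclusion.
m = 121: 121 = 11² and 121 + 23 = 144 = 12².
Hence m = 121 is a counterexample.

m = 121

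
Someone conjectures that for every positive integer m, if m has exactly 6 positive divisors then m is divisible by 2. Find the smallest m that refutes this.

The first 6 eligible values, up to m = 44, all satisfy the conclusion.
m = 45: τ(45) = 6; 45 mod 2 = 1.

m = 45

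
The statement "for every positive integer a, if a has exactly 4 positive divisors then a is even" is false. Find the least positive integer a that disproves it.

For a = 6, 8, 10, 14 the conclusion holds.
a = 15: divisors of 15: 1, 3, 5, 15; 15 is odd.

a = 15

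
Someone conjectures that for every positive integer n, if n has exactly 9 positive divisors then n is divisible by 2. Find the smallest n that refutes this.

n = 225

n = 36: τ(36) = 9; 36 mod 2 = 0.
n = 100: τ(100) = 9; 100 mod 2 = 0.
n = 196: τ(196) = 9; 196 mod 2 = 0.
n = 225: τ(225) = 9; 225 mod 2 = 1.
Hence n = 225 is a counterexample.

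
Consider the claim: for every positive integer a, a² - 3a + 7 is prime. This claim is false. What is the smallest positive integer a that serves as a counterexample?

a = 6

The first 5 eligible values, up to a = 5, all satisfy the conclusion.
a = 6: a² - 3a + 7 = 25 = 5 × 5, composite.
Thus a = 6 disproves the claim, and no smaller a works.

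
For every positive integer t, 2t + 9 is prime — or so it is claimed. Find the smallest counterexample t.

For t = 1, 2 the conclusion holds.
t = 3: 2t + 9 = 15 = 3 × 5, composite.

t = 3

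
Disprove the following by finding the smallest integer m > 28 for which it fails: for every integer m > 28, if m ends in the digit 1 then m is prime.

Check each integer m > 28 in order until m ends in the digit 1 but m is not prime.
For m = 31, 41 the conclusion holds.
m = 51: 51 ends in 1; 51 = 3 × 17, composite.
Thus m = 51 disproves the claim, and no smaller m works.

m = 51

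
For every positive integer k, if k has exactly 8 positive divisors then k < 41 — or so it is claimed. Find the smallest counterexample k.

Check each positive integer k in order until k has exactly 8 positive divisors but the claim fails.
For k = 24, 30, 40 the conclusion holds.
k = 42: τ(42) = 8; 42 ≥ 41.
So k = 42 is the smallest counterexample.

k = 42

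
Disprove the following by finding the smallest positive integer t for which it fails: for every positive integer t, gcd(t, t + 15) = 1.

t = 3

t = 1: gcd(1, 16) = 1.
t = 2: gcd(2, 17) = 1.
t = 3: gcd(3, 18) = 3.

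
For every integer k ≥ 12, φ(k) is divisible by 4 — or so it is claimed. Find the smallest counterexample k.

Check each integer k ≥ 12 in order until φ(k) is not divisible by 4.
For k = 12, 13 the conclusion holds.
k = 14: φ(14) = 6; 6 mod 4 = 2.

k = 14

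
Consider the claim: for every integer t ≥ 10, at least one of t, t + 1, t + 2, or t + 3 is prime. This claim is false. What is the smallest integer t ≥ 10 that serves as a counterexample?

t = 24

We need the least integer t ≥ 10 for which t, t + 1, t + 2, t + 3 are all composite.
The first 14 eligible values, up to t = 23, all satisfy the conclusion.
t = 24: 24 = 2 × 12; 25 = 5 × 5; 26 = 2 × 13; 27 = 3 × 9 — all composite.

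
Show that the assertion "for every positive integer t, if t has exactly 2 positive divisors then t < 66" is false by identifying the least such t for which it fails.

t = 67

We need the least positive integer t for which t has exactly 2 positive divisors but the claim fails.
The first 18 eligible values, up to t = 61, all satisfy the conclusion.
t = 67: τ(67) = 2; 67 ≥ 66.
Hence t = 67 is a counterexample.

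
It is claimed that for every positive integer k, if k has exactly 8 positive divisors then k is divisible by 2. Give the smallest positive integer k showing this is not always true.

Check each positive integer k in order until k has exactly 8 positive divisors but k is not divisible by 2.
For k = 24, 30, 40, 42, …, 88, 102, 104 the conclusion holds.
k = 105: τ(105) = 8; 105 mod 2 = 1.

k = 105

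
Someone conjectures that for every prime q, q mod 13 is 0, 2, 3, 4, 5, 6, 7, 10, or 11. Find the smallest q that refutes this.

q = 47

A counterexample is any prime q such that the claim fails; we check each in order.
For q = 2, 3, 5, 7, …, 37, 41, 43 the conclusion holds.
q = 47: 47 mod 13 = 8 — not in {0, 2, 3, 4, 5, 6, 7, 10, 11}.
Hence q = 47 is a counterexample.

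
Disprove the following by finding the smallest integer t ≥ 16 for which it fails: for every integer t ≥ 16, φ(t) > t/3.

A counterexample is any integer t ≥ 16 such that the claim fails; we check each in order.
t = 16: φ(16) = 8 and 16/3 = 16/3, so φ(16) > 16/3.
t = 17: φ(17) = 16 and 17/3 = 17/3, so φ(17) > 17/3.
t = 18: φ(18) = 6 and 18/3 = 6, so φ(18) ≤ 18/3.

t = 18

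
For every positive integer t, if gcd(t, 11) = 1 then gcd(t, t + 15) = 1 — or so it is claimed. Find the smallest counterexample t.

t = 3

A counterexample is any positive integer t such that gcd(t, 11) = 1 but gcd(t, t + 15) > 1; we check each in order.
For t = 1, 2 the conclusion holds.
t = 3: gcd(3, 18) = 3.
Hence t = 3 is a counterexample.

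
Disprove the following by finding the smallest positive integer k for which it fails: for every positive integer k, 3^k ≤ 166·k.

k = 7

We need the least positive integer k for which 3^k > 166·k.
k = 1: 3^k = 3 and 166·k = 166, so 3 ≤ 166.
k = 2: 3^k = 9 and 166·k = 332, so 9 ≤ 332.
k = 3: 3^k = 27 and 166·k = 498, so 27 ≤ 498.
k = 4: 3^k = 81 and 166·k = 664, so 81 ≤ 664.
k = 5: 3^k = 243 and 166·k = 830, so 243 ≤ 830.
k = 6: 3^k = 729 and 166·k = 996, so 729 ≤ 996.
k = 7: 3^k = 2187 and 166·k = 1162, so 2187 > 1162.
Thus k = 7 disproves the claim, and no smaller k works.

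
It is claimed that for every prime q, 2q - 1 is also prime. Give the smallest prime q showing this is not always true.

Check each prime q in order until 2q - 1 is not prime.
For q = 2, 3 the conclusion holds.
q = 5: 2q - 1 = 9 = 3 × 3, not prime.

q = 5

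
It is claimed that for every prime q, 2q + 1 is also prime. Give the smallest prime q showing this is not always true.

We need the least prime q for which 2q + 1 is not prime.
q = 2: 2q + 1 = 5, prime.
q = 3: 2q + 1 = 7, prime.
q = 5: 2q + 1 = 11, prime.
q = 7: 2q + 1 = 15 = 3 × 5, not prime.
Thus q = 7 disproves the claim, and no smaller q works.

q = 7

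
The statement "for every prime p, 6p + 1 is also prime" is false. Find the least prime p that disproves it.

Check each prime p in order until 6p + 1 is not prime.
p = 2: 6p + 1 = 13, prime.
p = 3: 6p + 1 = 19, prime.
p = 5: 6p + 1 = 31, prime.
p = 7: 6p + 1 = 43, prime.
p = 11: 6p + 1 = 67, prime.
p = 13: 6p + 1 = 79, prime.
p = 17: 6p + 1 = 103, prime.
p = 19: 6p + 1 = 115 = 5 × 23, not prime.
So p = 19 is the smallest counterexample.

p = 19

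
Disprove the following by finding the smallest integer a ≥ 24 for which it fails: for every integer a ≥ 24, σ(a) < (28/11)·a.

We need the least integer a ≥ 24 for which the claim fails.
For a = 24, 25, 26, 27, …, 45, 46, 47 the conclusion holds.
a = 48: σ(48) = 124; 124 ≥ 1344/11.

a = 48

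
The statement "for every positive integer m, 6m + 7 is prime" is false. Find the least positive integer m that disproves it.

A counterexample is any positive integer m such that 6m + 7 is not prime; we check each in order.
m = 1: 6m + 7 = 13, prime.
m = 2: 6m + 7 = 19, prime.
m = 3: 6m + 7 = 25 = 5 × 5, composite.

m = 3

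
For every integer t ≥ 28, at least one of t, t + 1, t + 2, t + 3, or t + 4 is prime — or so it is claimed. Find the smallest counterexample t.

t = 32

For t = 28, 29, 30, 31 the conclusion holds.
t = 32: 32 = 2 × 16; 33 = 3 × 11; 34 = 2 × 17; 35 = 5 × 7; 36 = 2 × 18 — all composite.
Thus t = 32 disproves the claim, and no smaller t works.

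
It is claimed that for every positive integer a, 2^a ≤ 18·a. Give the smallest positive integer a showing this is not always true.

a = 7

For a = 1, 2, 3, 4, 5, 6 the conclusion holds.
a = 7: 2^a = 128 and 18·a = 126, so 128 > 126.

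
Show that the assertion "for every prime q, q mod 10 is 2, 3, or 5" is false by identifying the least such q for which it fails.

q = 7

q = 2: 2 mod 10 = 2.
q = 3: 3 mod 10 = 3.
q = 5: 5 mod 10 = 5.
q = 7: 7 mod 10 = 7 — not in {2, 3, 5}.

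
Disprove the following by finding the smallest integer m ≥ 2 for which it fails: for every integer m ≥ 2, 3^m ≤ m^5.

m = 11

For m = 2, 3, 4, 5, 6, 7, 8, 9, 10 the conclusion holds.
m = 11: 3^m = 177147 and m^5 = 161051, so 177147 > 161051.
Thus m = 11 disproves the claim, and no smaller m works.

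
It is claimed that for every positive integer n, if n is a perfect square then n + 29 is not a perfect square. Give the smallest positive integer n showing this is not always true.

For n = 1, 4, 9, 16, …, 121, 144, 169 the conclusion holds.
n = 196: 196 = 14² and 196 + 29 = 225 = 15².

n = 196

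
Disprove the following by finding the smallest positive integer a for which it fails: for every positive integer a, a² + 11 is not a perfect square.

a = 5

a = 1: 1² + 11 = 12, not a perfect square.
a = 2: 2² + 11 = 15, not a perfect square.
a = 3: 3² + 11 = 20, not a perfect square.
a = 4: 4² + 11 = 27, not a perfect square.
a = 5: 5² + 11 = 36 = 6², a perfect square.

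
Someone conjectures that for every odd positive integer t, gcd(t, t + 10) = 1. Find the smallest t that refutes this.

t = 5

Check each odd positive integer t in order until gcd(t, t + 10) > 1.
t = 1: gcd(1, 11) = 1.
t = 3: gcd(3, 13) = 1.
t = 5: gcd(5, 15) = 5.
Hence t = 5 is a counterexample.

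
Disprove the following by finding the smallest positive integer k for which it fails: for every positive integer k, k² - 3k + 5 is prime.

Check each positive integer k in order until k² - 3k + 5 is not prime.
For k = 1, 2, 3 the conclusion holds.
k = 4: k² - 3k + 5 = 9 = 3 × 3, composite.
Hence k = 4 is a counterexample.

k = 4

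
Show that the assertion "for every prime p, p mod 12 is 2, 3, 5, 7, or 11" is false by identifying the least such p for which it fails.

A counterexample is any prime p such that the claim fails; we check each in order.
p = 2: 2 mod 12 = 2.
p = 3: 3 mod 12 = 3.
p = 5: 5 mod 12 = 5.
p = 7: 7 mod 12 = 7.
p = 11: 11 mod 12 = 11.
p = 13: 13 mod 12 = 1 — not in {2, 3, 5, 7, 11}.
Thus p = 13 disproves the claim, and no smaller p works.

p = 13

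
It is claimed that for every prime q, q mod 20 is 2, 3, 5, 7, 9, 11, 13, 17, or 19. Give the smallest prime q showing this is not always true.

The first 12 eligible values, up to q = 37, all satisfy the conclusion.
q = 41: 41 mod 20 = 1 — not in {2, 3, 5, 7, 9, 11, 13, 17, 19}.

q = 41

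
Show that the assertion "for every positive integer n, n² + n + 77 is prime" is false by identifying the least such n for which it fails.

For n = 1, 2, 3, 4, 5 the conclusion holds.
n = 6: n² + n + 77 = 119 = 7 × 17, composite.

n = 6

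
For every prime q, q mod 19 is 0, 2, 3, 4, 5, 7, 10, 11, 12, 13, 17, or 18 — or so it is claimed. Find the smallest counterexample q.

We need the least prime q for which the claim fails.
For q = 2, 3, 5, 7, …, 37, 41, 43 the conclusion holds.
q = 47: 47 mod 19 = 9 — not in {0, 2, 3, 4, 5, 7, 10, 11, 12, 13, 17, 18}.
Hence q = 47 is a counterexample.

q = 47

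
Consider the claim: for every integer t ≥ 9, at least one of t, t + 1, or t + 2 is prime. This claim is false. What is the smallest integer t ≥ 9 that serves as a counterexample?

t = 9: 11 is prime.
t = 10: 11 is prime.
t = 11: 11 is prime.
t = 12: 13 is prime.
t = 13: 13 is prime.
t = 14: 14 = 2 × 7; 15 = 3 × 5; 16 = 2 × 8 — all composite.

t = 14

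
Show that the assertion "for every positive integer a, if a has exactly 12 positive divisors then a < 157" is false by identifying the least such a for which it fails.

a = 160

A counterexample is any positive integer a such that a has exactly 12 positive divisors but the claim fails; we check each in order.
For a = 60, 72, 84, 90, …, 140, 150, 156 the conclusion holds.
a = 160: τ(160) = 12; 160 ≥ 157.
Thus a = 160 disproves the claim, and no smaller a works.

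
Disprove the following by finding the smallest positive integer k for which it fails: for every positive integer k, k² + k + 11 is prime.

We need the least positive integer k for which k² + k + 11 is not prime.
The first 9 eligible values, up to k = 9, all satisfy the conclusion.
k = 10: k² + k + 11 = 121 = 11 × 11, composite.
Hence k = 10 is a counterexample.

k = 10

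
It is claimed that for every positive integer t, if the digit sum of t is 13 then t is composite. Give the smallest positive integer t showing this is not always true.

A counterexample is any positive integer t such that the digit sum of t is 13 but t is prime; we check each in order.
For t = 49, 58 the conclusion holds.
t = 67: digit sum 13; 67 is prime, not composite.
So t = 67 is the smallest counterexample.

t = 67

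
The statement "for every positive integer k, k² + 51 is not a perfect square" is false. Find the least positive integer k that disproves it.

A counterexample is any positive integer k such that k² + 51 is a perfect square; we check each in order.
For k = 1, 2, 3, 4, 5, 6 the conclusion holds.
k = 7: 7² + 51 = 100 = 10², a perfect square.

k = 7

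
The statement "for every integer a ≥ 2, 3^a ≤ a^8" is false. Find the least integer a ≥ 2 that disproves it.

We need the least integer a ≥ 2 for which 3^a > a^8.
The first 21 eligible values, up to a = 22, all satisfy the conclusion.
a = 23: 3^a = 94143178827 and a^8 = 78310985281, so 94143178827 > 78310985281.
Hence a = 23 is a counterexample.

a = 23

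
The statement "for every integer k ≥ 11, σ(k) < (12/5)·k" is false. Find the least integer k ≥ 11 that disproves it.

k = 24

A counterexample is any integer k ≥ 11 such that the claim fails; we check each in order.
The first 13 eligible values, up to k = 23, all satisfy the conclusion.
k = 24: σ(24) = 60; 60 ≥ 288/5.
Thus k = 24 disproves the claim, and no smaller k works.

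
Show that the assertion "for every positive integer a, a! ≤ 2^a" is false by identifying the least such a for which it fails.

A counterexample is any positive integer a such that a! > 2^a; we check each in order.
a = 1: a! = 1 and 2^a = 2, so 1 ≤ 2.
a = 2: a! = 2 and 2^a = 4, so 2 ≤ 4.
a = 3: a! = 6 and 2^a = 8, so 6 ≤ 8.
a = 4: a! = 24 and 2^a = 16, so 24 > 16.

a = 4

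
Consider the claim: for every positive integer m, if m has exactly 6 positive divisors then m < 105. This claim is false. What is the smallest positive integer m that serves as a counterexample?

m = 116

The first 16 eligible values, up to m = 99, all satisfy the conclusion.
m = 116: τ(116) = 6; 116 ≥ 105.
Hence m = 116 is a counterexample.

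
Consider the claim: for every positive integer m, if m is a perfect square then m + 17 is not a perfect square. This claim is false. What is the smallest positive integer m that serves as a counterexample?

m = 1: 1 + 17 = 18, not a perfect square.
m = 4: 4 + 17 = 21, not a perfect square.
m = 9: 9 + 17 = 26, not a perfect square.
m = 16: 16 + 17 = 33, not a perfect square.
m = 25: 25 + 17 = 42, not a perfect square.
m = 36: 36 + 17 = 53, not a perfect square.
m = 49: 49 + 17 = 66, not a perfect square.
m = 64: 64 = 8² and 64 + 17 = 81 = 9².

m = 64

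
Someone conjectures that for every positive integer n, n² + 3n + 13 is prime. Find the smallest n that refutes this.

n = 9

A counterexample is any positive integer n such that n² + 3n + 13 is not prime; we check each in order.
For n = 1, 2, 3, 4, 5, 6, 7, 8 the conclusion holds.
n = 9: n² + 3n + 13 = 121 = 11 × 11, composite.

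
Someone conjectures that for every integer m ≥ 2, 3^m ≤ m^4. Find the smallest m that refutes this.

We need the least integer m ≥ 2 for which 3^m > m^4.
For m = 2, 3, 4, 5, 6, 7 the conclusion holds.
m = 8: 3^m = 6561 and m^4 = 4096, so 6561 > 4096.
So m = 8 is the smallest counterexample.

m = 8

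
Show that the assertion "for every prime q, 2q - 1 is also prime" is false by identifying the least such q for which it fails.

We need the least prime q for which 2q - 1 is not prime.
For q = 2, 3 the conclusion holds.
q = 5: 2q - 1 = 9 = 3 × 3, not prime.
Hence q = 5 is a counterexample.

q = 5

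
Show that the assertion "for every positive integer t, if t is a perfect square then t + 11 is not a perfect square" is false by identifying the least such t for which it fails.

A counterexample is any positive integer t such that t is a perfect square but t + 11 is a perfect square; we check each in order.
For t = 1, 4, 9, 16 the conclusion holds.
t = 25: 25 = 5² and 25 + 11 = 36 = 6².
So t = 25 is the smallest counterexample.

t = 25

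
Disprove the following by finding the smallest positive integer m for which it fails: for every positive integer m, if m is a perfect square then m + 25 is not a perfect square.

We need the least positive integer m for which m is a perfect square but m + 25 is a perfect square.
The first 11 eligible values, up to m = 121, all satisfy the conclusion.
m = 144: 144 = 12² and 144 + 25 = 169 = 13².

m = 144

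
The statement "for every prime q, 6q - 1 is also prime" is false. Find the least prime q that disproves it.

Check each prime q in order until 6q - 1 is not prime.
For q = 2, 3, 5, 7 the conclusion holds.
q = 11: 6q - 1 = 65 = 5 × 13, not prime.
Hence q = 11 is a counterexample.

q = 11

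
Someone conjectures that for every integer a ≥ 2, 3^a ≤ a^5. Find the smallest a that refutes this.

a = 11

We need the least integer a ≥ 2 for which 3^a > a^5.
For a = 2, 3, 4, 5, 6, 7, 8, 9, 10 the conclusion holds.
a = 11: 3^a = 177147 and a^5 = 161051, so 177147 > 161051.
So a = 11 is the smallest counterexample.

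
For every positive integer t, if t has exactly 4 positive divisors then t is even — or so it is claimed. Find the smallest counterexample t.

t = 15

Check each positive integer t in order until t has exactly 4 positive divisors but t is odd.
t = 6: divisors of 6: 1, 2, 3, 6; 6 is even.
t = 8: divisors of 8: 1, 2, 4, 8; 8 is even.
t = 10: divisors of 10: 1, 2, 5, 10; 10 is even.
t = 14: divisors of 14: 1, 2, 7, 14; 14 is even.
t = 15: divisors of 15: 1, 3, 5, 15; 15 is odd.
Thus t = 15 disproves the claim, and no smaller t works.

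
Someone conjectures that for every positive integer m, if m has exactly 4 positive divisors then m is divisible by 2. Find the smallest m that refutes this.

We need the least positive integer m for which m has exactly 4 positive divisors but m is not divisible by 2.
m = 6: τ(6) = 4; 6 mod 2 = 0.
m = 8: τ(8) = 4; 8 mod 2 = 0.
m = 10: τ(10) = 4; 10 mod 2 = 0.
m = 14: τ(14) = 4; 14 mod 2 = 0.
m = 15: τ(15) = 4; 15 mod 2 = 1.
Hence m = 15 is a counterexample.

m = 15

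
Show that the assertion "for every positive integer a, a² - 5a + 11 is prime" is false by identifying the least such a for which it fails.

a = 7

a = 1: a² - 5a + 11 = 7, prime.
a = 2: a² - 5a + 11 = 5, prime.
a = 3: a² - 5a + 11 = 5, prime.
a = 4: a² - 5a + 11 = 7, prime.
a = 5: a² - 5a + 11 = 11, prime.
a = 6: a² - 5a + 11 = 17, prime.
a = 7: a² - 5a + 11 = 25 = 5 × 5, composite.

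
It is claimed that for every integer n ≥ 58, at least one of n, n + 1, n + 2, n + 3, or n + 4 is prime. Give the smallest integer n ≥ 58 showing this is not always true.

n = 58: 59 is prime.
n = 59: 59 is prime.
n = 60: 61 is prime.
n = 61: 61 is prime.
n = 62: 62 = 2 × 31; 63 = 3 × 21; 64 = 2 × 32; 65 = 5 × 13; 66 = 2 × 33 — all composite.
So n = 62 is the smallest counterexample.

n = 62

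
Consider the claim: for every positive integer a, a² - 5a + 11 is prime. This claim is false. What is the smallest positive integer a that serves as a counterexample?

a = 7

We need the least positive integer a for which a² - 5a + 11 is not prime.
The first 6 eligible values, up to a = 6, all satisfy the conclusion.
a = 7: a² - 5a + 11 = 25 = 5 × 5, composite.
Thus a = 7 disproves the claim, and no smaller a works.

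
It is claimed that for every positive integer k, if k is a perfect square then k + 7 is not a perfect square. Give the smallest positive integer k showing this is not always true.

Check each positive integer k in order until k is a perfect square but k + 7 is a perfect square.
For k = 1, 4 the conclusion holds.
k = 9: 9 = 3² and 9 + 7 = 16 = 4².
So k = 9 is the smallest counterexample.

k = 9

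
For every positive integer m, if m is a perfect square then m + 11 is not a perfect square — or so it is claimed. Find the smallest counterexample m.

m = 25

The first 4 eligible values, up to m = 16, all satisfy the conclusion.
m = 25: 25 = 5² and 25 + 11 = 36 = 6².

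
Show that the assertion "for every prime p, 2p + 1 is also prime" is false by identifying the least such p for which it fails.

p = 7

Check each prime p in order until 2p + 1 is not prime.
For p = 2, 3, 5 the conclusion holds.
p = 7: 2p + 1 = 15 = 3 × 5, not prime.
So p = 7 is the smallest counterexample.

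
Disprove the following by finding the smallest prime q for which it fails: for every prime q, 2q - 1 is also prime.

Check each prime q in order until 2q - 1 is not prime.
For q = 2, 3 the conclusion holds.
q = 5: 2q - 1 = 9 = 3 × 3, not prime.

q = 5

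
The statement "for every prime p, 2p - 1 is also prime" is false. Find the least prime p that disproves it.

p = 5

p = 2: 2p - 1 = 3, prime.
p = 3: 2p - 1 = 5, prime.
p = 5: 2p - 1 = 9 = 3 × 3, not prime.
Thus p = 5 disproves the claim, and no smaller p works.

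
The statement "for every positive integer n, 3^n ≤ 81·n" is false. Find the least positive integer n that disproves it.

n = 6

Check each positive integer n in order until 3^n > 81·n.
The first 5 eligible values, up to n = 5, all satisfy the conclusion.
n = 6: 3^n = 729 and 81·n = 486, so 729 > 486.
Hence n = 6 is a counterexample.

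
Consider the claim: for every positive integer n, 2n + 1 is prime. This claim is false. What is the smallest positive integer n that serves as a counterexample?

n = 4

Check each positive integer n in order until 2n + 1 is not prime.
n = 1: 2n + 1 = 3, prime.
n = 2: 2n + 1 = 5, prime.
n = 3: 2n + 1 = 7, prime.
n = 4: 2n + 1 = 9 = 3 × 3, composite.
Thus n = 4 disproves the claim, and no smaller n works.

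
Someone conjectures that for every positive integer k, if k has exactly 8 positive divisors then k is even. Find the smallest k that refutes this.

For k = 24, 30, 40, 42, …, 88, 102, 104 the conclusion holds.
k = 105: divisors of 105: 1, 3, 5, 7, 15, 21, 35, 105; 105 is odd.
Hence k = 105 is a counterexample.

k = 105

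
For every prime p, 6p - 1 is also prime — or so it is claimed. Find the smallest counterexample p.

For p = 2, 3, 5, 7 the conclusion holds.
p = 11: 6p - 1 = 65 = 5 × 13, not prime.
Hence p = 11 is a counterexample.

p = 11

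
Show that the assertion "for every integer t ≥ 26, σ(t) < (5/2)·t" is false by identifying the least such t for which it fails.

t = 36

For t = 26, 27, 28, 29, 30, 31, 32, 33, 34, 35 the conclusion holds.
t = 36: σ(36) = 91; 91 ≥ 90.
Hence t = 36 is a counterexample.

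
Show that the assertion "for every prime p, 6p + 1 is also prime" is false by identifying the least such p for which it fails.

A counterexample is any prime p such that 6p + 1 is not prime; we check each in order.
The first 7 eligible values, up to p = 17, all satisfy the conclusion.
p = 19: 6p + 1 = 115 = 5 × 23, not prime.
So p = 19 is the smallest counterexample.

p = 19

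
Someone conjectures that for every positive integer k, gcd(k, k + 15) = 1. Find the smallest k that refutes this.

A counterexample is any positive integer k such that gcd(k, k + 15) > 1; we check each in order.
k = 1: gcd(1, 16) = 1.
k = 2: gcd(2, 17) = 1.
k = 3: gcd(3, 18) = 3.
So k = 3 is the smallest counterexample.

k = 3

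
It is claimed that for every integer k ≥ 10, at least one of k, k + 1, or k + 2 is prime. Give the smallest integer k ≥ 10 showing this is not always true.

The first 4 eligible values, up to k = 13, all satisfy the conclusion.
k = 14: 14 = 2 × 7; 15 = 3 × 5; 16 = 2 × 8 — all composite.
Thus k = 14 disproves the claim, and no smaller k works.

k = 14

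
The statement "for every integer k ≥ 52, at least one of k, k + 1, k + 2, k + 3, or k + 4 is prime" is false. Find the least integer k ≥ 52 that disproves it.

Check each integer k ≥ 52 in order until k, k + 1, k + 2, k + 3, k + 4 are all composite.
For k = 52, 53 the conclusion holds.
k = 54: 54 = 2 × 27; 55 = 5 × 11; 56 = 2 × 28; 57 = 3 × 19; 58 = 2 × 29 — all composite.

k = 54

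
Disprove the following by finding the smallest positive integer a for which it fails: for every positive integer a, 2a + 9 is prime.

a = 3

Check each positive integer a in order until 2a + 9 is not prime.
a = 1: 2a + 9 = 11, prime.
a = 2: 2a + 9 = 13, prime.
a = 3: 2a + 9 = 15 = 3 × 5, composite.
Thus a = 3 disproves the claim, and no smaller a works.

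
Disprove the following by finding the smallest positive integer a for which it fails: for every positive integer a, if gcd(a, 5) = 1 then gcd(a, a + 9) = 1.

a = 3

Check each positive integer a in order until gcd(a, 5) = 1 but gcd(a, a + 9) > 1.
For a = 1, 2 the conclusion holds.
a = 3: gcd(3, 12) = 3.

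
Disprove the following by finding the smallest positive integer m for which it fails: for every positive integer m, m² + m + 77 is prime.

m = 6

Check each positive integer m in order until m² + m + 77 is not prime.
For m = 1, 2, 3, 4, 5 the conclusion holds.
m = 6: m² + m + 77 = 119 = 7 × 17, composite.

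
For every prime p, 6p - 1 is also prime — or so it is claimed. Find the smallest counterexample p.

p = 11

We need the least prime p for which 6p - 1 is not prime.
The first 4 eligible values, up to p = 7, all satisfy the conclusion.
p = 11: 6p - 1 = 65 = 5 × 13, not prime.
Hence p = 11 is a counterexample.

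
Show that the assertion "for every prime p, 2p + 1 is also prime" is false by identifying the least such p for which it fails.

p = 7

Check each prime p in order until 2p + 1 is not prime.
For p = 2, 3, 5 the conclusion holds.
p = 7: 2p + 1 = 15 = 3 × 5, not prime.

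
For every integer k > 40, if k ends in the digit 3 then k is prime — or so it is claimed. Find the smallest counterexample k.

A counterexample is any integer k > 40 such that k ends in the digit 3 but k is not prime; we check each in order.
For k = 43, 53 the conclusion holds.
k = 63: 63 ends in 3; 63 = 3 × 21, composite.
Thus k = 63 disproves the claim, and no smaller k works.

k = 63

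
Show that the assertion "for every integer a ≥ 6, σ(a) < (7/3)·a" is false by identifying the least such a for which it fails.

Check each integer a ≥ 6 in order until the claim fails.
For a = 6, 7, 8, 9, 10, 11 the conclusion holds.
a = 12: σ(12) = 28; 28 ≥ 28.
So a = 12 is the smallest counterexample.

a = 12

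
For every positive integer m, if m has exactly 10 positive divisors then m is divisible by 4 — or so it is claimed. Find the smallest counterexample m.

Check each positive integer m in order until m has exactly 10 positive divisors but m is not divisible by 4.
m = 48: τ(48) = 10; 48 mod 4 = 0.
m = 80: τ(80) = 10; 80 mod 4 = 0.
m = 112: τ(112) = 10; 112 mod 4 = 0.
m = 162: τ(162) = 10; 162 mod 4 = 2.
Hence m = 162 is a counterexample.

m = 162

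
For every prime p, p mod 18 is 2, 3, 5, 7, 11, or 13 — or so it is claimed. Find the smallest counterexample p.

p = 17

For p = 2, 3, 5, 7, 11, 13 the conclusion holds.
p = 17: 17 mod 18 = 17 — not in {2, 3, 5, 7, 11, 13}.
So p = 17 is the smallest counterexample.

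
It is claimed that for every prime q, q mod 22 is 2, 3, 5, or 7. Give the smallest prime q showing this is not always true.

The first 4 eligible values, up to q = 7, all satisfy the conclusion.
q = 11: 11 mod 22 = 11 — not in {2, 3, 5, 7}.

q = 11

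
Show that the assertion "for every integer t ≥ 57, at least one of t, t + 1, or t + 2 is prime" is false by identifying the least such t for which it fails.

The first 5 eligible values, up to t = 61, all satisfy the conclusion.
t = 62: 62 = 2 × 31; 63 = 3 × 21; 64 = 2 × 32 — all composite.
So t = 62 is the smallest counterexample.

t = 62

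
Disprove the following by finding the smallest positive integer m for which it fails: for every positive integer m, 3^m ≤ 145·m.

Check each positive integer m in order until 3^m > 145·m.
For m = 1, 2, 3, 4, 5, 6 the conclusion holds.
m = 7: 3^m = 2187 and 145·m = 1015, so 2187 > 1015.

m = 7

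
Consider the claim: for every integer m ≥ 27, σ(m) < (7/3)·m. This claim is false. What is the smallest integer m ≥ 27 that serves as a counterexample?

m = 30

A counterexample is any integer m ≥ 27 such that the claim fails; we check each in order.
For m = 27, 28, 29 the conclusion holds.
m = 30: σ(30) = 72; 72 ≥ 70.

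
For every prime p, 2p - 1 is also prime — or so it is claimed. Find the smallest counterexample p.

p = 5

We need the least prime p for which 2p - 1 is not prime.
For p = 2, 3 the conclusion holds.
p = 5: 2p - 1 = 9 = 3 × 3, not prime.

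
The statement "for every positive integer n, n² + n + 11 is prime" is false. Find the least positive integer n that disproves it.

A counterexample is any positive integer n such that n² + n + 11 is not prime; we check each in order.
For n = 1, 2, 3, 4, 5, 6, 7, 8, 9 the conclusion holds.
n = 10: n² + n + 11 = 121 = 11 × 11, composite.
Hence n = 10 is a counterexample.

n = 10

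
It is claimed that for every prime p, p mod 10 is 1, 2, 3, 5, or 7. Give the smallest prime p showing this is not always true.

A counterexample is any prime p such that the claim fails; we check each in order.
p = 2: 2 mod 10 = 2.
p = 3: 3 mod 10 = 3.
p = 5: 5 mod 10 = 5.
p = 7: 7 mod 10 = 7.
p = 11: 11 mod 10 = 1.
p = 13: 13 mod 10 = 3.
p = 17: 17 mod 10 = 7.
p = 19: 19 mod 10 = 9 — not in {1, 2, 3, 5, 7}.
Hence p = 19 is a counterexample.

p = 19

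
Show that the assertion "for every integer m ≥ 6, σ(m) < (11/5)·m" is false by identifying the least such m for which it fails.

m = 12

We need the least integer m ≥ 6 for which the claim fails.
m = 6: σ(6) = 12; 12 < 66/5.
m = 7: σ(7) = 8; 8 < 77/5.
m = 8: σ(8) = 15; 15 < 88/5.
m = 9: σ(9) = 13; 13 < 99/5.
m = 10: σ(10) = 18; 18 < 22.
m = 11: σ(11) = 12; 12 < 121/5.
m = 12: σ(12) = 28; 28 ≥ 132/5.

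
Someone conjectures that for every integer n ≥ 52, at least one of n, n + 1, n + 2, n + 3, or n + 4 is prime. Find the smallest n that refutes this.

n = 54

A counterexample is any integer n ≥ 52 such that n, n + 1, n + 2, n + 3, n + 4 are all composite; we check each in order.
For n = 52, 53 the conclusion holds.
n = 54: 54 = 2 × 27; 55 = 5 × 11; 56 = 2 × 28; 57 = 3 × 19; 58 = 2 × 29 — all composite.
So n = 54 is the smallest counterexample.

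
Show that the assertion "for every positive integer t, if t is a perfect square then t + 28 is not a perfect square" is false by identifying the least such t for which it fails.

The first 5 eligible values, up to t = 25, all satisfy the conclusion.
t = 36: 36 = 6² and 36 + 28 = 64 = 8².
Hence t = 36 is a counterexample.

t = 36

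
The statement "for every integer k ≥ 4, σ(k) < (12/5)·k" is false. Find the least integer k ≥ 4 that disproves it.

k = 24

We need the least integer k ≥ 4 for which the claim fails.
For k = 4, 5, 6, 7, …, 21, 22, 23 the conclusion holds.
k = 24: σ(24) = 60; 60 ≥ 288/5.
So k = 24 is the smallest counterexample.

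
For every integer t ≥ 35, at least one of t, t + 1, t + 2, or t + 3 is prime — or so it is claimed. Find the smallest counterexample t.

We need the least integer t ≥ 35 for which t, t + 1, t + 2, t + 3 are all composite.
The first 13 eligible values, up to t = 47, all satisfy the conclusion.
t = 48: 48 = 2 × 24; 49 = 7 × 7; 50 = 2 × 25; 51 = 3 × 17 — all composite.
So t = 48 is the smallest counterexample.

t = 48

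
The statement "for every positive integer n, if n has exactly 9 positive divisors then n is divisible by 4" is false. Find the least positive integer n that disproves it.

We need the least positive integer n for which n has exactly 9 positive divisors but n is not divisible by 4.
For n = 36, 100, 196 the conclusion holds.
n = 225: τ(225) = 9; 225 mod 4 = 1.
Thus n = 225 disproves the claim, and no smaller n works.

n = 225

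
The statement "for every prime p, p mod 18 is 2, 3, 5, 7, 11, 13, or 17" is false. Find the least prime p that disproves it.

p = 19

A counterexample is any prime p such that the claim fails; we check each in order.
p = 2: 2 mod 18 = 2.
p = 3: 3 mod 18 = 3.
p = 5: 5 mod 18 = 5.
p = 7: 7 mod 18 = 7.
p = 11: 11 mod 18 = 11.
p = 13: 13 mod 18 = 13.
p = 17: 17 mod 18 = 17.
p = 19: 19 mod 18 = 1 — not in {2, 3, 5, 7, 11, 13, 17}.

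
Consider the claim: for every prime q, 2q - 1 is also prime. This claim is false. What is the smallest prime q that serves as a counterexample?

We need the least prime q for which 2q - 1 is not prime.
For q = 2, 3 the conclusion holds.
q = 5: 2q - 1 = 9 = 3 × 3, not prime.
Thus q = 5 disproves the claim, and no smaller q works.

q = 5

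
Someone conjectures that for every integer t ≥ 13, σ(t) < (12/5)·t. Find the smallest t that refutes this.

Check each integer t ≥ 13 in order until the claim fails.
For t = 13, 14, 15, 16, …, 21, 22, 23 the conclusion holds.
t = 24: σ(24) = 60; 60 ≥ 288/5.
So t = 24 is the smallest counterexample.

t = 24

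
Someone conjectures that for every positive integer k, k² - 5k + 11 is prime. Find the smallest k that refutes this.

k = 7

A counterexample is any positive integer k such that k² - 5k + 11 is not prime; we check each in order.
k = 1: k² - 5k + 11 = 7, prime.
k = 2: k² - 5k + 11 = 5, prime.
k = 3: k² - 5k + 11 = 5, prime.
k = 4: k² - 5k + 11 = 7, prime.
k = 5: k² - 5k + 11 = 11, prime.
k = 6: k² - 5k + 11 = 17, prime.
k = 7: k² - 5k + 11 = 25 = 5 × 5, composite.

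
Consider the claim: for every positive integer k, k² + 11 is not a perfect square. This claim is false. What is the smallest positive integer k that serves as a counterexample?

k = 5

The first 4 eligible values, up to k = 4, all satisfy the conclusion.
k = 5: 5² + 11 = 36 = 6², a perfect square.
So k = 5 is the smallest counterexample.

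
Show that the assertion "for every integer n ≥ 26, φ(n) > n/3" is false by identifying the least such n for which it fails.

n = 30

Check each integer n ≥ 26 in order until the claim fails.
The first 4 eligible values, up to n = 29, all satisfy the conclusion.
n = 30: φ(30) = 8 and 30/3 = 10, so φ(30) ≤ 30/3.
Hence n = 30 is a counterexample.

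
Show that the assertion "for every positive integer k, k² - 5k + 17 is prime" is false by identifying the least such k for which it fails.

We need the least positive integer k for which k² - 5k + 17 is not prime.
For k = 1, 2, 3, 4, …, 10, 11, 12 the conclusion holds.
k = 13: k² - 5k + 17 = 121 = 11 × 11, composite.
So k = 13 is the smallest counterexample.

k = 13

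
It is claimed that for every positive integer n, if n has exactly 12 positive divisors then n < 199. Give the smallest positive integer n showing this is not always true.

For n = 60, 72, 84, 90, …, 156, 160, 198 the conclusion holds.
n = 200: τ(200) = 12; 200 ≥ 199.

n = 200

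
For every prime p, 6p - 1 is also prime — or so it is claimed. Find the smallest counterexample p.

p = 11

We need the least prime p for which 6p - 1 is not prime.
p = 2: 6p - 1 = 11, prime.
p = 3: 6p - 1 = 17, prime.
p = 5: 6p - 1 = 29, prime.
p = 7: 6p - 1 = 41, prime.
p = 11: 6p - 1 = 65 = 5 × 13, not prime.
So p = 11 is the smallest counterexample.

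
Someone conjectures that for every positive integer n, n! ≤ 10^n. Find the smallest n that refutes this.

n = 25

The first 24 eligible values, up to n = 24, all satisfy the conclusion.
n = 25: n! = 15511210043330985984000000 and 10^n = 10000000000000000000000000, so 15511210043330985984000000 > 10000000000000000000000000.
So n = 25 is the smallest counterexample.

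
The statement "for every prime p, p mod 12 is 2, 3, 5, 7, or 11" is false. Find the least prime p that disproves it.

The first 5 eligible values, up to p = 11, all satisfy the conclusion.
p = 13: 13 mod 12 = 1 — not in {2, 3, 5, 7, 11}.

p = 13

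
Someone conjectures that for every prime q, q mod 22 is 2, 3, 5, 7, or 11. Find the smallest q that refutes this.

q = 13

The first 5 eligible values, up to q = 11, all satisfy the conclusion.
q = 13: 13 mod 22 = 13 — not in {2, 3, 5, 7, 11}.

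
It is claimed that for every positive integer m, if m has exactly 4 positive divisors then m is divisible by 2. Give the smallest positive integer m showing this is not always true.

A counterexample is any positive integer m such that m has exactly 4 positive divisors but m is not divisible by 2; we check each in order.
The first 4 eligible values, up to m = 14, all satisfy the conclusion.
m = 15: τ(15) = 4; 15 mod 2 = 1.
Thus m = 15 disproves the claim, and no smaller m works.

m = 15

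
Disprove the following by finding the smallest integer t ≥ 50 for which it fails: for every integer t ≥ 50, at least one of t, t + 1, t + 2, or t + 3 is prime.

t = 54

Check each integer t ≥ 50 in order until t, t + 1, t + 2, t + 3 are all composite.
For t = 50, 51, 52, 53 the conclusion holds.
t = 54: 54 = 2 × 27; 55 = 5 × 11; 56 = 2 × 28; 57 = 3 × 19 — all composite.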